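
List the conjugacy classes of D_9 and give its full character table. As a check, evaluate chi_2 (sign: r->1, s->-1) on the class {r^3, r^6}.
Conjugacy classes: {e} of size 1, {r^1, r^8} of size 2, {r^2, r^7} of size 2, {r^3, r^6} of size 2, {r^4, r^5} of size 2, {s, sr, ..., sr^8} of size 9.
Character table:
  irrep \ class              {e} (size 1)  {r^1, r^8} (size 2)  {r^2, r^7} (size 2)  {r^3, r^6} (size 2)  {r^4, r^5} (size 2)  {s, sr, ..., sr^8} (size 9)
  chi_1 (triv)               1             1                    1                    1                    1                    1                          
  chi_2 (sign: r->1, s->-1)  1             1                    1                    1                    1                    -1                         
  chi_3 (2d, j=1)            2             2*cos(2*pi/9)        2*cos(4*pi/9)        -1                   -2*cos(pi/9)         0                          
  chi_4 (2d, j=2)            2             2*cos(4*pi/9)        -2*cos(pi/9)         -1                   2*cos(2*pi/9)        0                          
  chi_5 (2d, j=3)            2             -1                   -1                   2                    -1                   0                          
  chi_6 (2d, j=4)            2             -2*cos(pi/9)         2*cos(2*pi/9)        -1                   2*cos(4*pi/9)        0                          

Spot check: chi_2 (sign: r->1, s->-1) on {r^3, r^6} = 1.

Explanation: D_9 has order 2*9 = 18 with 6 conjugacy classes, hence 6 irreducibles. Sum of squared dims 1 + 1 + 4 + 4 + 4 + 4 = 18 = |G|. Linear characters come from the abelianisation; the 2-dimensional irreps have character r^k -> 2*cos(2*pi*j*k/9), reflections -> 0.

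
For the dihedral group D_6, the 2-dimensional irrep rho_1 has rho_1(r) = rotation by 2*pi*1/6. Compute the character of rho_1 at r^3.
chi_{rho_1}(r^3) = 2*cos(2*pi*1*3/6) = -2

Explanation: rho_1(r^3) is rotation by angle 2*pi*1*3/6, whose trace is 2*cos(2*pi*1*3/6) = -2.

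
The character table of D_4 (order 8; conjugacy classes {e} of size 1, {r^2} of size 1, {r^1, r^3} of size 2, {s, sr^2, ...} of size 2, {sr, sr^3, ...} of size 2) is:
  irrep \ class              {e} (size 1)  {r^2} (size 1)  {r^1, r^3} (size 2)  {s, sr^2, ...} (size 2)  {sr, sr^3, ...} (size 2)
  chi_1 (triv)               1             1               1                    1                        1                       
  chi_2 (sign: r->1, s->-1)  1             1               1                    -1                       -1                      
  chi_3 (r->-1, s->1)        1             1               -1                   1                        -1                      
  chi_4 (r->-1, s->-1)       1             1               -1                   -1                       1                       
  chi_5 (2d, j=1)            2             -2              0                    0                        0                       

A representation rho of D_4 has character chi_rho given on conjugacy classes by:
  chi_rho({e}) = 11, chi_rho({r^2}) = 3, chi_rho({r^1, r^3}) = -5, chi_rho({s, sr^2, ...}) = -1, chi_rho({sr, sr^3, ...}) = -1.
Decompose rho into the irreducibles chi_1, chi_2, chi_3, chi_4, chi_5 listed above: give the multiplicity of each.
Multiplicities: chi_1: 0, chi_2: 1, chi_3: 3, chi_4: 3, chi_5: 2.

Why: Use <chi_rho, chi> = (1/|G|) sum_C |C| * chi_rho(C) * conj(chi(C)) with |G| = 8 for each irreducible chi in the table:
  <chi_rho, chi_1> = (1/8)[1*(11)*conj(1) + 1*(3)*conj(1) + 2*(-5)*conj(1) + 2*(-1)*conj(1) + 2*(-1)*conj(1)]
      = (1/8)[(11) + (3) + (-10) + (-2) + (-2)] = 0/8 = 0
  <chi_rho, chi_2> = (1/8)[1*(11)*conj(1) + 1*(3)*conj(1) + 2*(-5)*conj(1) + 2*(-1)*conj(-1) + 2*(-1)*conj(-1)]
      = (1/8)[(11) + (3) + (-10) + (2) + (2)] = 8/8 = 1
  <chi_rho, chi_3> = (1/8)[1*(11)*conj(1) + 1*(3)*conj(1) + 2*(-5)*conj(-1) + 2*(-1)*conj(1) + 2*(-1)*conj(-1)]
      = (1/8)[(11) + (3) + (10) + (-2) + (2)] = 24/8 = 3
  <chi_rho, chi_4> = (1/8)[1*(11)*conj(1) + 1*(3)*conj(1) + 2*(-5)*conj(-1) + 2*(-1)*conj(-1) + 2*(-1)*conj(1)]
      = (1/8)[(11) + (3) + (10) + (2) + (-2)] = 24/8 = 3
  <chi_rho, chi_5> = (1/8)[1*(11)*conj(2) + 1*(3)*conj(-2) + 2*(-5)*conj(0) + 2*(-1)*conj(0) + 2*(-1)*conj(0)]
      = (1/8)[(22) + (-6) + (0) + (0) + (0)] = 16/8 = 2
Dimension check: dim(rho) = sum (mult * dim) = 0*1 + 1*1 + 3*1 + 3*1 + 2*2 = 11 = chi_rho(e) = 11.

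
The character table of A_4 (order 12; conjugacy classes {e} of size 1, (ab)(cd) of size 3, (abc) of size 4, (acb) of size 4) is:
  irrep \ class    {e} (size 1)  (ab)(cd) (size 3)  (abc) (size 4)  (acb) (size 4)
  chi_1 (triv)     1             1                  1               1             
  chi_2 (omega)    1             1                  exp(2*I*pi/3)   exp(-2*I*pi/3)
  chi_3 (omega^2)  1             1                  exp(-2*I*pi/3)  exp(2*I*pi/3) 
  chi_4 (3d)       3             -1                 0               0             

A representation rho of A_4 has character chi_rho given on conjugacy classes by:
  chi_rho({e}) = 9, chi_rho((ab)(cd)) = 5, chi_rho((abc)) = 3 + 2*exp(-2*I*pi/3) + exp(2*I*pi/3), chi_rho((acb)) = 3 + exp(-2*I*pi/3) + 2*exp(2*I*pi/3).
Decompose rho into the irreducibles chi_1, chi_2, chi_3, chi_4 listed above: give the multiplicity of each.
Multiplicities: chi_1: 3, chi_2: 1, chi_3: 2, chi_4: 1.

Why: Use <chi_rho, chi> = (1/|G|) sum_C |C| * chi_rho(C) * conj(chi(C)) with |G| = 12 for each irreducible chi in the table:
  <chi_rho, chi_1> = (1/12)[1*(9)*conj(1) + 3*(5)*conj(1) + 4*(3 + 2*exp(-2*I*pi/3) + exp(2*I*pi/3))*conj(1) + 4*(3 + exp(-2*I*pi/3) + 2*exp(2*I*pi/3))*conj(1)]
      = (1/12)[(9) + (15) + (12 + 8*exp(-2*I*pi/3) + 4*exp(2*I*pi/3)) + (12 + 4*exp(-2*I*pi/3) + 8*exp(2*I*pi/3))] = 36/12 = 3
  <chi_rho, chi_2> = (1/12)[1*(9)*conj(1) + 3*(5)*conj(1) + 4*(3 + 2*exp(-2*I*pi/3) + exp(2*I*pi/3))*conj(exp(2*I*pi/3)) + 4*(3 + exp(-2*I*pi/3) + 2*exp(2*I*pi/3))*conj(exp(-2*I*pi/3))]
      = (1/12)[(9) + (15) + (4 + 12*exp(-2*I*pi/3) + 8*exp(2*I*pi/3)) + (4 + 8*exp(-2*I*pi/3) + 12*exp(2*I*pi/3))] = 12/12 = 1
  <chi_rho, chi_3> = (1/12)[1*(9)*conj(1) + 3*(5)*conj(1) + 4*(3 + 2*exp(-2*I*pi/3) + exp(2*I*pi/3))*conj(exp(-2*I*pi/3)) + 4*(3 + exp(-2*I*pi/3) + 2*exp(2*I*pi/3))*conj(exp(2*I*pi/3))]
      = (1/12)[(9) + (15) + (8 + 4*exp(-2*I*pi/3) + 12*exp(2*I*pi/3)) + (8 + 12*exp(-2*I*pi/3) + 4*exp(2*I*pi/3))] = 24/12 = 2
  <chi_rho, chi_4> = (1/12)[1*(9)*conj(3) + 3*(5)*conj(-1) + 4*(3 + 2*exp(-2*I*pi/3) + exp(2*I*pi/3))*conj(0) + 4*(3 + exp(-2*I*pi/3) + 2*exp(2*I*pi/3))*conj(0)]
      = (1/12)[(27) + (-15) + (0) + (0)] = 12/12 = 1
(Exp terms are combined using exp(i*s)*conj(exp(i*t)) = exp(i*(s-t)), and sums of them are collapsed using the identity that for every m > 1 the m distinct m-th roots of unity sum to 0, e.g. 1 + exp(2*I*pi/3) + exp(-2*I*pi/3) = 0.)
Dimension check: dim(rho) = sum (mult * dim) = 3*1 + 1*1 + 2*1 + 1*3 = 9 = chi_rho(e) = 9.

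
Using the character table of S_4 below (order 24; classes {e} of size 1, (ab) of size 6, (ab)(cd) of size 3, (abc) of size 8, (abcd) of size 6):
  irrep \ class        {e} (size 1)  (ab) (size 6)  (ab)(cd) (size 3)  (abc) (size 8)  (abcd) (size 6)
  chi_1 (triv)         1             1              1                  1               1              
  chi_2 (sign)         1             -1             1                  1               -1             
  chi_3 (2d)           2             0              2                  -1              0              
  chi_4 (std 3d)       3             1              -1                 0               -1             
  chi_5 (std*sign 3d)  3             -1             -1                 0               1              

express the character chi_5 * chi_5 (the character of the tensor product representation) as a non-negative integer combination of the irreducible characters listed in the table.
chi_5 tensor chi_5 = chi_1 + chi_3 + chi_4 + chi_5 (all other irreducibles have multiplicity 0).

Details: The character of a tensor product is the pointwise product (chi_5 * chi_5)(C) = chi_5(C) * chi_5(C):
  {e}: (3)*(3), (ab): (-1)*(-1), (ab)(cd): (-1)*(-1), (abc): (0)*(0), (abcd): (1)*(1)
so (chi_5 * chi_5) takes values
  {e} -> 9, (ab) -> 1, (ab)(cd) -> 1, (abc) -> 0, (abcd) -> 1.
Now take the inner product of this character with each irreducible chi from the table, <chi_5*chi_5, chi> = (1/24) sum_C |C| (chi_5*chi_5)(C) conj(chi(C)):
  <chi_5*chi_5, chi_1> = (1/24)[1*(9)*conj(1) + 6*(1)*conj(1) + 3*(1)*conj(1) + 8*(0)*conj(1) + 6*(1)*conj(1)]
      = (1/24)[(9) + (6) + (3) + (0) + (6)] = 24/24 = 1
  <chi_5*chi_5, chi_2> = (1/24)[1*(9)*conj(1) + 6*(1)*conj(-1) + 3*(1)*conj(1) + 8*(0)*conj(1) + 6*(1)*conj(-1)]
      = (1/24)[(9) + (-6) + (3) + (0) + (-6)] = 0/24 = 0
  <chi_5*chi_5, chi_3> = (1/24)[1*(9)*conj(2) + 6*(1)*conj(0) + 3*(1)*conj(2) + 8*(0)*conj(-1) + 6*(1)*conj(0)]
      = (1/24)[(18) + (0) + (6) + (0) + (0)] = 24/24 = 1
  <chi_5*chi_5, chi_4> = (1/24)[1*(9)*conj(3) + 6*(1)*conj(1) + 3*(1)*conj(-1) + 8*(0)*conj(0) + 6*(1)*conj(-1)]
      = (1/24)[(27) + (6) + (-3) + (0) + (-6)] = 24/24 = 1
  <chi_5*chi_5, chi_5> = (1/24)[1*(9)*conj(3) + 6*(1)*conj(-1) + 3*(1)*conj(-1) + 8*(0)*conj(0) + 6*(1)*conj(1)]
      = (1/24)[(27) + (-6) + (-3) + (0) + (6)] = 24/24 = 1
Hence the multiplicities are chi_1: 1, chi_3: 1, chi_4: 1, chi_5: 1. Dimension check: dim(chi_5)*dim(chi_5) = 3*3 = 9 and sum (mult * dim) = 1*1 + 1*2 + 1*3 + 1*3 = 9.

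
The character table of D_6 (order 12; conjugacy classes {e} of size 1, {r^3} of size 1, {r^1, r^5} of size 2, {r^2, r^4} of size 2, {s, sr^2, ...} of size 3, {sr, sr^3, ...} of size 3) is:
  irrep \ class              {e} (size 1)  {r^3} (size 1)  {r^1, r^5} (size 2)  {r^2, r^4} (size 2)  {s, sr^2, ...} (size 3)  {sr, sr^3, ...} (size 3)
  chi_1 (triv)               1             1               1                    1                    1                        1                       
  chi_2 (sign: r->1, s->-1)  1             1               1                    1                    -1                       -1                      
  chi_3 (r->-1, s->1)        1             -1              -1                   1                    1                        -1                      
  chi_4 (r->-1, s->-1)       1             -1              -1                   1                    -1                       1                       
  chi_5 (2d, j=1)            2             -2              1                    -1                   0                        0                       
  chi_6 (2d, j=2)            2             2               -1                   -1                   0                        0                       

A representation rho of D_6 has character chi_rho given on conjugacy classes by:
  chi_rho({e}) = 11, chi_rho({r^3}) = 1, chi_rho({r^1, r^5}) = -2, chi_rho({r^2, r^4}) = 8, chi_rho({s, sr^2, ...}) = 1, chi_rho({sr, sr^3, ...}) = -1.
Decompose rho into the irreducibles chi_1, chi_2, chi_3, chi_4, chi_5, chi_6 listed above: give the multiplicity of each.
Multiplicities: chi_1: 2, chi_2: 2, chi_3: 3, chi_4: 2, chi_5: 0, chi_6: 1.

Proof sketch: Use <chi_rho, chi> = (1/|G|) sum_C |C| * chi_rho(C) * conj(chi(C)) with |G| = 12 for each irreducible chi in the table:
  <chi_rho, chi_1> = (1/12)[1*(11)*conj(1) + 1*(1)*conj(1) + 2*(-2)*conj(1) + 2*(8)*conj(1) + 3*(1)*conj(1) + 3*(-1)*conj(1)]
      = (1/12)[(11) + (1) + (-4) + (16) + (3) + (-3)] = 24/12 = 2
  <chi_rho, chi_2> = (1/12)[1*(11)*conj(1) + 1*(1)*conj(1) + 2*(-2)*conj(1) + 2*(8)*conj(1) + 3*(1)*conj(-1) + 3*(-1)*conj(-1)]
      = (1/12)[(11) + (1) + (-4) + (16) + (-3) + (3)] = 24/12 = 2
  <chi_rho, chi_3> = (1/12)[1*(11)*conj(1) + 1*(1)*conj(-1) + 2*(-2)*conj(-1) + 2*(8)*conj(1) + 3*(1)*conj(1) + 3*(-1)*conj(-1)]
      = (1/12)[(11) + (-1) + (4) + (16) + (3) + (3)] = 36/12 = 3
  <chi_rho, chi_4> = (1/12)[1*(11)*conj(1) + 1*(1)*conj(-1) + 2*(-2)*conj(-1) + 2*(8)*conj(1) + 3*(1)*conj(-1) + 3*(-1)*conj(1)]
      = (1/12)[(11) + (-1) + (4) + (16) + (-3) + (-3)] = 24/12 = 2
  <chi_rho, chi_5> = (1/12)[1*(11)*conj(2) + 1*(1)*conj(-2) + 2*(-2)*conj(1) + 2*(8)*conj(-1) + 3*(1)*conj(0) + 3*(-1)*conj(0)]
      = (1/12)[(22) + (-2) + (-4) + (-16) + (0) + (0)] = 0/12 = 0
  <chi_rho, chi_6> = (1/12)[1*(11)*conj(2) + 1*(1)*conj(2) + 2*(-2)*conj(-1) + 2*(8)*conj(-1) + 3*(1)*conj(0) + 3*(-1)*conj(0)]
      = (1/12)[(22) + (2) + (4) + (-16) + (0) + (0)] = 12/12 = 1
Dimension check: dim(rho) = sum (mult * dim) = 2*1 + 2*1 + 3*1 + 2*1 + 0*2 + 1*2 = 11 = chi_rho(e) = 11.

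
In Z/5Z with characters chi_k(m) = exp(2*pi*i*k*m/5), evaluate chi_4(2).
chi_4(2) = zeta_5^8 = exp(-4*I*pi/5)

Argument: chi_4(2) = zeta_5^(4*2) = zeta_5^8. Since zeta_5^5 = 1, this equals zeta_5^3 = exp(2*pi*i*3/5) = exp(-4*I*pi/5).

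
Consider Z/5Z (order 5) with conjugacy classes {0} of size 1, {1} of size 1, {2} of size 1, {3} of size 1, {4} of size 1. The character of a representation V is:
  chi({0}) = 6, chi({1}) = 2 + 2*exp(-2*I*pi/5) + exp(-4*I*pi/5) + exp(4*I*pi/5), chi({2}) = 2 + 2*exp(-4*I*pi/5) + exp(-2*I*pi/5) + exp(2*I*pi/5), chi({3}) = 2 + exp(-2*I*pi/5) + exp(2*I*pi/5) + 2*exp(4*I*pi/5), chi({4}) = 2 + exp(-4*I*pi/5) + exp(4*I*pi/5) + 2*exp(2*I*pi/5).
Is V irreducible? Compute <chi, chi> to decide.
Not irreducible (reducible): <chi, chi> = 10 > 1.

Working: <chi, chi> = (1/|G|) sum_C |C| * |chi(C)|^2 = (1/5)[1*|6|^2 + 1*|2 + 2*exp(-2*I*pi/5) + exp(-4*I*pi/5) + exp(4*I*pi/5)|^2 + 1*|2 + 2*exp(-4*I*pi/5) + exp(-2*I*pi/5) + exp(2*I*pi/5)|^2 + 1*|2 + exp(-2*I*pi/5) + exp(2*I*pi/5) + 2*exp(4*I*pi/5)|^2 + 1*|2 + exp(-4*I*pi/5) + exp(4*I*pi/5) + 2*exp(2*I*pi/5)|^2]
  = (1/5)[(36) + (10 + 7*exp(-2*I*pi/5) + 6*exp(-4*I*pi/5) + 6*exp(4*I*pi/5) + 7*exp(2*I*pi/5)) + (10 + 6*exp(-2*I*pi/5) + 7*exp(-4*I*pi/5) + 7*exp(4*I*pi/5) + 6*exp(2*I*pi/5)) + (10 + 6*exp(-2*I*pi/5) + 7*exp(-4*I*pi/5) + 7*exp(4*I*pi/5) + 6*exp(2*I*pi/5)) + (10 + 7*exp(-2*I*pi/5) + 6*exp(-4*I*pi/5) + 6*exp(4*I*pi/5) + 7*exp(2*I*pi/5))] = 50/5 = 10.
(Exp terms are combined using exp(i*s)*conj(exp(i*t)) = exp(i*(s-t)), and sums of them are collapsed using the identity that for every m > 1 the m distinct m-th roots of unity sum to 0, e.g. 1 + exp(2*I*pi/3) + exp(-2*I*pi/3) = 0.)
A character is irreducible iff <chi, chi> = 1, so this representation is reducible.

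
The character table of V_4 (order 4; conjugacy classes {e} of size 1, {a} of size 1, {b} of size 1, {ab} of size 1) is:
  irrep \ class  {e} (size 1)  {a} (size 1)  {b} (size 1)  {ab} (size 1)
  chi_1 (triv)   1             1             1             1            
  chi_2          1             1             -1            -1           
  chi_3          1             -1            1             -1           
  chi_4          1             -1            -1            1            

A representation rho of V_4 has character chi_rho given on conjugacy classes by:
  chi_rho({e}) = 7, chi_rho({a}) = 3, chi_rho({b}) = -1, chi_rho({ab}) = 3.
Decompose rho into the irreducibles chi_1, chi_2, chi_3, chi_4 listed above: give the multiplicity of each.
Multiplicities: chi_1: 3, chi_2: 2, chi_3: 0, chi_4: 2.

Proof sketch: Use <chi_rho, chi> = (1/|G|) sum_C |C| * chi_rho(C) * conj(chi(C)) with |G| = 4 for each irreducible chi in the table:
  <chi_rho, chi_1> = (1/4)[1*(7)*conj(1) + 1*(3)*conj(1) + 1*(-1)*conj(1) + 1*(3)*conj(1)]
      = (1/4)[(7) + (3) + (-1) + (3)] = 12/4 = 3
  <chi_rho, chi_2> = (1/4)[1*(7)*conj(1) + 1*(3)*conj(1) + 1*(-1)*conj(-1) + 1*(3)*conj(-1)]
      = (1/4)[(7) + (3) + (1) + (-3)] = 8/4 = 2
  <chi_rho, chi_3> = (1/4)[1*(7)*conj(1) + 1*(3)*conj(-1) + 1*(-1)*conj(1) + 1*(3)*conj(-1)]
      = (1/4)[(7) + (-3) + (-1) + (-3)] = 0/4 = 0
  <chi_rho, chi_4> = (1/4)[1*(7)*conj(1) + 1*(3)*conj(-1) + 1*(-1)*conj(-1) + 1*(3)*conj(1)]
      = (1/4)[(7) + (-3) + (1) + (3)] = 8/4 = 2
Dimension check: dim(rho) = sum (mult * dim) = 3*1 + 2*1 + 0*1 + 2*1 = 7 = chi_rho(e) = 7.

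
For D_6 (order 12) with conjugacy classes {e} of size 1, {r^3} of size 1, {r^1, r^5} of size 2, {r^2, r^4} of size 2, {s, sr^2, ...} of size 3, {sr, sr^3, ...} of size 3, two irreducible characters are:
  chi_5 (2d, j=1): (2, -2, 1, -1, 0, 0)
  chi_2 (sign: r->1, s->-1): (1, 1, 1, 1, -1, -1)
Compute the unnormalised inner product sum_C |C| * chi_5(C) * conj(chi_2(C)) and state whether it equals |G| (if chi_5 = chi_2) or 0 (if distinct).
Sum = 0; so <chi_5, chi_2> = 0 (distinct irreducibles are orthogonal).

Justification: Compute term by term over conjugacy classes (|C| * chi_5(C) * conj(chi_2(C))):
  1*(2)*conj(1) + 1*(-2)*conj(1) + 2*(1)*conj(1) + 2*(-1)*conj(1) + 3*(0)*conj(-1) + 3*(0)*conj(-1)
  = (2) + (-2) + (2) + (-2) + (0) + (0)
  = 0.
Dividing by |G| = 12 gives 0/12 = 0, matching the row-orthogonality relation <chi_5, chi_2> = [chi_5 = chi_2].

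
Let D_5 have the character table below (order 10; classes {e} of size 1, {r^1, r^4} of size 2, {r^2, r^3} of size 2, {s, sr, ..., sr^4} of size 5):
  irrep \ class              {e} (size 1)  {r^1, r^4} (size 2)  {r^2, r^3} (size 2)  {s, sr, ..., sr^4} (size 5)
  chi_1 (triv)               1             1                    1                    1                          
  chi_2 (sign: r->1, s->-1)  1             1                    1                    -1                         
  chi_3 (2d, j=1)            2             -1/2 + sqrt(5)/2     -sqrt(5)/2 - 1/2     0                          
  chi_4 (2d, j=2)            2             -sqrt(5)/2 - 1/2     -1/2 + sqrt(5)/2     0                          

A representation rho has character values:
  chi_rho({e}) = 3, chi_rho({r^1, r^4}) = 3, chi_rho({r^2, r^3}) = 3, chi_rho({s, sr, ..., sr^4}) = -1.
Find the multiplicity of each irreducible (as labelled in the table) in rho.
Multiplicities: chi_1: 1, chi_2: 2, chi_3: 0, chi_4: 0.

Why: Use <chi_rho, chi> = (1/|G|) sum_C |C| * chi_rho(C) * conj(chi(C)) with |G| = 10 for each irreducible chi in the table:
  <chi_rho, chi_1> = (1/10)[1*(3)*conj(1) + 2*(3)*conj(1) + 2*(3)*conj(1) + 5*(-1)*conj(1)]
      = (1/10)[(3) + (6) + (6) + (-5)] = 10/10 = 1
  <chi_rho, chi_2> = (1/10)[1*(3)*conj(1) + 2*(3)*conj(1) + 2*(3)*conj(1) + 5*(-1)*conj(-1)]
      = (1/10)[(3) + (6) + (6) + (5)] = 20/10 = 2
  <chi_rho, chi_3> = (1/10)[1*(3)*conj(2) + 2*(3)*conj(-1/2 + sqrt(5)/2) + 2*(3)*conj(-sqrt(5)/2 - 1/2) + 5*(-1)*conj(0)]
      = (1/10)[(6) + (-3 + 3*sqrt(5)) + (-3*sqrt(5) - 3) + (0)] = 0/10 = 0
  <chi_rho, chi_4> = (1/10)[1*(3)*conj(2) + 2*(3)*conj(-sqrt(5)/2 - 1/2) + 2*(3)*conj(-1/2 + sqrt(5)/2) + 5*(-1)*conj(0)]
      = (1/10)[(6) + (-3*sqrt(5) - 3) + (-3 + 3*sqrt(5)) + (0)] = 0/10 = 0
Dimension check: dim(rho) = sum (mult * dim) = 1*1 + 2*1 + 0*2 + 0*2 = 3 = chi_rho(e) = 3.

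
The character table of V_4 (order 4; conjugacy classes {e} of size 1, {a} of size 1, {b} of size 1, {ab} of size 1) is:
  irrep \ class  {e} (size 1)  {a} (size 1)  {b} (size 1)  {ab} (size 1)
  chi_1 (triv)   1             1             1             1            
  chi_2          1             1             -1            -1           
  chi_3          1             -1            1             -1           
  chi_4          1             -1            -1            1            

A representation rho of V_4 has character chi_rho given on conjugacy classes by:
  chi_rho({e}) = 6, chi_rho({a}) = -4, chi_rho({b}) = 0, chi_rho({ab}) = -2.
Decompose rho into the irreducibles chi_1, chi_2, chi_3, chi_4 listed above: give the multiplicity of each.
Multiplicities: chi_1: 0, chi_2: 1, chi_3: 3, chi_4: 2.

Solution. Use <chi_rho, chi> = (1/|G|) sum_C |C| * chi_rho(C) * conj(chi(C)) with |G| = 4 for each irreducible chi in the table:
  <chi_rho, chi_1> = (1/4)[1*(6)*conj(1) + 1*(-4)*conj(1) + 1*(0)*conj(1) + 1*(-2)*conj(1)]
      = (1/4)[(6) + (-4) + (0) + (-2)] = 0/4 = 0
  <chi_rho, chi_2> = (1/4)[1*(6)*conj(1) + 1*(-4)*conj(1) + 1*(0)*conj(-1) + 1*(-2)*conj(-1)]
      = (1/4)[(6) + (-4) + (0) + (2)] = 4/4 = 1
  <chi_rho, chi_3> = (1/4)[1*(6)*conj(1) + 1*(-4)*conj(-1) + 1*(0)*conj(1) + 1*(-2)*conj(-1)]
      = (1/4)[(6) + (4) + (0) + (2)] = 12/4 = 3
  <chi_rho, chi_4> = (1/4)[1*(6)*conj(1) + 1*(-4)*conj(-1) + 1*(0)*conj(-1) + 1*(-2)*conj(1)]
      = (1/4)[(6) + (4) + (0) + (-2)] = 8/4 = 2
Dimension check: dim(rho) = sum (mult * dim) = 0*1 + 1*1 + 3*1 + 2*1 = 6 = chi_rho(e) = 6.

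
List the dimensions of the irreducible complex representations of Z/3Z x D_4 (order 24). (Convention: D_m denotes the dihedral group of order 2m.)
Dimensions: 1, 1, 1, 1, 1, 1, 1, 1, 1, 1, 1, 1, 2, 2, 2

There are 15 irreducibles (= number of conjugacy classes). Their dimensions d_i satisfy sum d_i^2 = |G| = 24: 1 + 1 + 1 + 1 + 1 + 1 + 1 + 1 + 1 + 1 + 1 + 1 + 4 + 4 + 4 = 24. (For the product with Z/3Z: each of the 3 1-dim characters of Z/3Z tensors with each irrep of D_4, giving 3 copies of each D_4-dimension.)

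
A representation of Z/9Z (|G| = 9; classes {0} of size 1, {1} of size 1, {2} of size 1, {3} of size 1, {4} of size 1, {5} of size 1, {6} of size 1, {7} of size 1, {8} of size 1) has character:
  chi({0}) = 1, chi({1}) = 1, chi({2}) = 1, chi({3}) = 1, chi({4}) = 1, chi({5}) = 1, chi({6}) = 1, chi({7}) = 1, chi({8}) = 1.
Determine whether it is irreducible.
Irreducible: <chi, chi> = 1.

Proof sketch: <chi, chi> = (1/|G|) sum_C |C| * |chi(C)|^2 = (1/9)[1*|1|^2 + 1*|1|^2 + 1*|1|^2 + 1*|1|^2 + 1*|1|^2 + 1*|1|^2 + 1*|1|^2 + 1*|1|^2 + 1*|1|^2]
  = (1/9)[(1) + (1) + (1) + (1) + (1) + (1) + (1) + (1) + (1)] = 9/9 = 1.
(Exp terms are combined using exp(i*s)*conj(exp(i*t)) = exp(i*(s-t)), and sums of them are collapsed using the identity that for every m > 1 the m distinct m-th roots of unity sum to 0, e.g. 1 + exp(2*I*pi/3) + exp(-2*I*pi/3) = 0.)
A character is irreducible iff <chi, chi> = 1, so this representation is irreducible.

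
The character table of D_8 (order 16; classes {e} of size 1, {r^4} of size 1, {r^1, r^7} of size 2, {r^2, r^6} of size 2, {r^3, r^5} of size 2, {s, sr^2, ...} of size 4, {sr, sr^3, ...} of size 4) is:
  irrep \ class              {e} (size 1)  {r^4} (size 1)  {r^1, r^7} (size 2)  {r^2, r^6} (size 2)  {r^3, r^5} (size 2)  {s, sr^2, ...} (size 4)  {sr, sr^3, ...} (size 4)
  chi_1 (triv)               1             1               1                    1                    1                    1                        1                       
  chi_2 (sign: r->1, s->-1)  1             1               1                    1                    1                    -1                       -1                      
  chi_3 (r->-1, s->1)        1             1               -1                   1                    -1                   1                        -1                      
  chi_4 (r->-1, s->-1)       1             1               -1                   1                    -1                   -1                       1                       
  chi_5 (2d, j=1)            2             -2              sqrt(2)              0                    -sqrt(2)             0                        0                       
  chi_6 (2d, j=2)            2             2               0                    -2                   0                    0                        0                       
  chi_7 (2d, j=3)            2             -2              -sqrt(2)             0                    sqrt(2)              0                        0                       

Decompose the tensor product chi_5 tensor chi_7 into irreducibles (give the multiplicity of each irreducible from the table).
chi_5 tensor chi_7 = chi_3 + chi_4 + chi_6 (all other irreducibles have multiplicity 0).

Solution. The character of a tensor product is the pointwise product (chi_5 * chi_7)(C) = chi_5(C) * chi_7(C):
  {e}: (2)*(2), {r^4}: (-2)*(-2), {r^1, r^7}: (sqrt(2))*(-sqrt(2)), {r^2, r^6}: (0)*(0), {r^3, r^5}: (-sqrt(2))*(sqrt(2)), {s, sr^2, ...}: (0)*(0), {sr, sr^3, ...}: (0)*(0)
so (chi_5 * chi_7) takes values
  {e} -> 4, {r^4} -> 4, {r^1, r^7} -> -2, {r^2, r^6} -> 0, {r^3, r^5} -> -2, {s, sr^2, ...} -> 0, {sr, sr^3, ...} -> 0.
Now take the inner product of this character with each irreducible chi from the table, <chi_5*chi_7, chi> = (1/16) sum_C |C| (chi_5*chi_7)(C) conj(chi(C)):
  <chi_5*chi_7, chi_1> = (1/16)[1*(4)*conj(1) + 1*(4)*conj(1) + 2*(-2)*conj(1) + 2*(0)*conj(1) + 2*(-2)*conj(1) + 4*(0)*conj(1) + 4*(0)*conj(1)]
      = (1/16)[(4) + (4) + (-4) + (0) + (-4) + (0) + (0)] = 0/16 = 0
  <chi_5*chi_7, chi_2> = (1/16)[1*(4)*conj(1) + 1*(4)*conj(1) + 2*(-2)*conj(1) + 2*(0)*conj(1) + 2*(-2)*conj(1) + 4*(0)*conj(-1) + 4*(0)*conj(-1)]
      = (1/16)[(4) + (4) + (-4) + (0) + (-4) + (0) + (0)] = 0/16 = 0
  <chi_5*chi_7, chi_3> = (1/16)[1*(4)*conj(1) + 1*(4)*conj(1) + 2*(-2)*conj(-1) + 2*(0)*conj(1) + 2*(-2)*conj(-1) + 4*(0)*conj(1) + 4*(0)*conj(-1)]
      = (1/16)[(4) + (4) + (4) + (0) + (4) + (0) + (0)] = 16/16 = 1
  <chi_5*chi_7, chi_4> = (1/16)[1*(4)*conj(1) + 1*(4)*conj(1) + 2*(-2)*conj(-1) + 2*(0)*conj(1) + 2*(-2)*conj(-1) + 4*(0)*conj(-1) + 4*(0)*conj(1)]
      = (1/16)[(4) + (4) + (4) + (0) + (4) + (0) + (0)] = 16/16 = 1
  <chi_5*chi_7, chi_5> = (1/16)[1*(4)*conj(2) + 1*(4)*conj(-2) + 2*(-2)*conj(sqrt(2)) + 2*(0)*conj(0) + 2*(-2)*conj(-sqrt(2)) + 4*(0)*conj(0) + 4*(0)*conj(0)]
      = (1/16)[(8) + (-8) + (-4*sqrt(2)) + (0) + (4*sqrt(2)) + (0) + (0)] = 0/16 = 0
  <chi_5*chi_7, chi_6> = (1/16)[1*(4)*conj(2) + 1*(4)*conj(2) + 2*(-2)*conj(0) + 2*(0)*conj(-2) + 2*(-2)*conj(0) + 4*(0)*conj(0) + 4*(0)*conj(0)]
      = (1/16)[(8) + (8) + (0) + (0) + (0) + (0) + (0)] = 16/16 = 1
  <chi_5*chi_7, chi_7> = (1/16)[1*(4)*conj(2) + 1*(4)*conj(-2) + 2*(-2)*conj(-sqrt(2)) + 2*(0)*conj(0) + 2*(-2)*conj(sqrt(2)) + 4*(0)*conj(0) + 4*(0)*conj(0)]
      = (1/16)[(8) + (-8) + (4*sqrt(2)) + (0) + (-4*sqrt(2)) + (0) + (0)] = 0/16 = 0
Hence the multiplicities are chi_3: 1, chi_4: 1, chi_6: 1. Dimension check: dim(chi_5)*dim(chi_7) = 2*2 = 4 and sum (mult * dim) = 1*1 + 1*1 + 1*2 = 4.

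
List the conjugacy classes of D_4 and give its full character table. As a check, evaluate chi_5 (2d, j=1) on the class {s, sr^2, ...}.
Conjugacy classes: {e} of size 1, {r^2} of size 1, {r^1, r^3} of size 2, {s, sr^2, ...} of size 2, {sr, sr^3, ...} of size 2.
Character table:
  irrep \ class              {e} (size 1)  {r^2} (size 1)  {r^1, r^3} (size 2)  {s, sr^2, ...} (size 2)  {sr, sr^3, ...} (size 2)
  chi_1 (triv)               1             1               1                    1                        1                       
  chi_2 (sign: r->1, s->-1)  1             1               1                    -1                       -1                      
  chi_3 (r->-1, s->1)        1             1               -1                   1                        -1                      
  chi_4 (r->-1, s->-1)       1             1               -1                   -1                       1                       
  chi_5 (2d, j=1)            2             -2              0                    0                        0                       

Spot check: chi_5 (2d, j=1) on {s, sr^2, ...} = 0.

Argument: D_4 has order 2*4 = 8 with 5 conjugacy classes, hence 5 irreducibles. Sum of squared dims 1 + 1 + 1 + 1 + 4 = 8 = |G|. Linear characters come from the abelianisation; the 2-dimensional irreps have character r^k -> 2*cos(2*pi*j*k/4), reflections -> 0.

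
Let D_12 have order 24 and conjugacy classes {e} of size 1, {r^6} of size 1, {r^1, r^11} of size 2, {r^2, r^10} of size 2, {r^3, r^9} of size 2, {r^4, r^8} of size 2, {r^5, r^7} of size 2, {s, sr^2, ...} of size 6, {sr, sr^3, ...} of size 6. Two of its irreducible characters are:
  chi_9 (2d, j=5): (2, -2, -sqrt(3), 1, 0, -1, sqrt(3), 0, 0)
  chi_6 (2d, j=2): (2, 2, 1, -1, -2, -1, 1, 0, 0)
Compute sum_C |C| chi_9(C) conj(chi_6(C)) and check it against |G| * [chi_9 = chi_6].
Sum = 0; so <chi_9, chi_6> = 0 (distinct irreducibles are orthogonal).

Reasoning: Compute term by term over conjugacy classes (|C| * chi_9(C) * conj(chi_6(C))):
  1*(2)*conj(2) + 1*(-2)*conj(2) + 2*(-sqrt(3))*conj(1) + 2*(1)*conj(-1) + 2*(0)*conj(-2) + 2*(-1)*conj(-1) + 2*(sqrt(3))*conj(1) + 6*(0)*conj(0) + 6*(0)*conj(0)
  = (4) + (-4) + (-2*sqrt(3)) + (-2) + (0) + (2) + (2*sqrt(3)) + (0) + (0)
  = 0.
Dividing by |G| = 24 gives 0/24 = 0, matching the row-orthogonality relation <chi_9, chi_6> = [chi_9 = chi_6].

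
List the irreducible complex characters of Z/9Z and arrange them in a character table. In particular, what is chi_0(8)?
Character table of Z/9Z (irreps indexed chi_0,...,chi_8 with chi_k(m) = zeta_9^(k*m), zeta_9 = exp(2*pi*i/9)):
  irrep \ class  {0} (size 1)  {1} (size 1)    {2} (size 1)    {3} (size 1)    {4} (size 1)    {5} (size 1)    {6} (size 1)    {7} (size 1)    {8} (size 1)  
  chi_0          1             1               1               1               1               1               1               1               1             
  chi_1          1             exp(2*I*pi/9)   exp(4*I*pi/9)   exp(2*I*pi/3)   exp(8*I*pi/9)   exp(-8*I*pi/9)  exp(-2*I*pi/3)  exp(-4*I*pi/9)  exp(-2*I*pi/9)
  chi_2          1             exp(4*I*pi/9)   exp(8*I*pi/9)   exp(-2*I*pi/3)  exp(-2*I*pi/9)  exp(2*I*pi/9)   exp(2*I*pi/3)   exp(-8*I*pi/9)  exp(-4*I*pi/9)
  chi_3          1             exp(2*I*pi/3)   exp(-2*I*pi/3)  1               exp(2*I*pi/3)   exp(-2*I*pi/3)  1               exp(2*I*pi/3)   exp(-2*I*pi/3)
  chi_4          1             exp(8*I*pi/9)   exp(-2*I*pi/9)  exp(2*I*pi/3)   exp(-4*I*pi/9)  exp(4*I*pi/9)   exp(-2*I*pi/3)  exp(2*I*pi/9)   exp(-8*I*pi/9)
  chi_5          1             exp(-8*I*pi/9)  exp(2*I*pi/9)   exp(-2*I*pi/3)  exp(4*I*pi/9)   exp(-4*I*pi/9)  exp(2*I*pi/3)   exp(-2*I*pi/9)  exp(8*I*pi/9) 
  chi_6          1             exp(-2*I*pi/3)  exp(2*I*pi/3)   1               exp(-2*I*pi/3)  exp(2*I*pi/3)   1               exp(-2*I*pi/3)  exp(2*I*pi/3) 
  chi_7          1             exp(-4*I*pi/9)  exp(-8*I*pi/9)  exp(2*I*pi/3)   exp(2*I*pi/9)   exp(-2*I*pi/9)  exp(-2*I*pi/3)  exp(8*I*pi/9)   exp(4*I*pi/9) 
  chi_8          1             exp(-2*I*pi/9)  exp(-4*I*pi/9)  exp(-2*I*pi/3)  exp(-8*I*pi/9)  exp(8*I*pi/9)   exp(2*I*pi/3)   exp(4*I*pi/9)   exp(2*I*pi/9) 

Spot check: chi_0(8) = zeta_9^(0*8) = zeta_9^0 = 1.

Solution. Z/9Z is abelian, so all 9 irreducible complex representations are 1-dimensional. They are given by chi_k(m) = zeta_9^(k*m) for k = 0,...,8. Row orthogonality: sum_m chi_k(m) conj(chi_l(m)) = 9 * [k = l].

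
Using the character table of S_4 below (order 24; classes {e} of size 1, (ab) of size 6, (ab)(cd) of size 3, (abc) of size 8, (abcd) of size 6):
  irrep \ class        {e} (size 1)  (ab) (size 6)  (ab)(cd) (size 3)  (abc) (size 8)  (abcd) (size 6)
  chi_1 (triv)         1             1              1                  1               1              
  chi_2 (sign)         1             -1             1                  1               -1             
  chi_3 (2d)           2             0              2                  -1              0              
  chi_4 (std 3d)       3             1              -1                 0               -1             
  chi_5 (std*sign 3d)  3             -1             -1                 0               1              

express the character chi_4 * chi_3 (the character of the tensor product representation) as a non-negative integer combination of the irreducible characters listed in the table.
chi_4 tensor chi_3 = chi_4 + chi_5 (all other irreducibles have multiplicity 0).

Explanation: The character of a tensor product is the pointwise product (chi_4 * chi_3)(C) = chi_4(C) * chi_3(C):
  {e}: (3)*(2), (ab): (1)*(0), (ab)(cd): (-1)*(2), (abc): (0)*(-1), (abcd): (-1)*(0)
so (chi_4 * chi_3) takes values
  {e} -> 6, (ab) -> 0, (ab)(cd) -> -2, (abc) -> 0, (abcd) -> 0.
Now take the inner product of this character with each irreducible chi from the table, <chi_4*chi_3, chi> = (1/24) sum_C |C| (chi_4*chi_3)(C) conj(chi(C)):
  <chi_4*chi_3, chi_1> = (1/24)[1*(6)*conj(1) + 6*(0)*conj(1) + 3*(-2)*conj(1) + 8*(0)*conj(1) + 6*(0)*conj(1)]
      = (1/24)[(6) + (0) + (-6) + (0) + (0)] = 0/24 = 0
  <chi_4*chi_3, chi_2> = (1/24)[1*(6)*conj(1) + 6*(0)*conj(-1) + 3*(-2)*conj(1) + 8*(0)*conj(1) + 6*(0)*conj(-1)]
      = (1/24)[(6) + (0) + (-6) + (0) + (0)] = 0/24 = 0
  <chi_4*chi_3, chi_3> = (1/24)[1*(6)*conj(2) + 6*(0)*conj(0) + 3*(-2)*conj(2) + 8*(0)*conj(-1) + 6*(0)*conj(0)]
      = (1/24)[(12) + (0) + (-12) + (0) + (0)] = 0/24 = 0
  <chi_4*chi_3, chi_4> = (1/24)[1*(6)*conj(3) + 6*(0)*conj(1) + 3*(-2)*conj(-1) + 8*(0)*conj(0) + 6*(0)*conj(-1)]
      = (1/24)[(18) + (0) + (6) + (0) + (0)] = 24/24 = 1
  <chi_4*chi_3, chi_5> = (1/24)[1*(6)*conj(3) + 6*(0)*conj(-1) + 3*(-2)*conj(-1) + 8*(0)*conj(0) + 6*(0)*conj(1)]
      = (1/24)[(18) + (0) + (6) + (0) + (0)] = 24/24 = 1
Hence the multiplicities are chi_4: 1, chi_5: 1. Dimension check: dim(chi_4)*dim(chi_3) = 3*2 = 6 and sum (mult * dim) = 1*3 + 1*3 = 6.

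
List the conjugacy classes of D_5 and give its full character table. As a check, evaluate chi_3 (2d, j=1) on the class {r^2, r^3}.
Conjugacy classes: {e} of size 1, {r^1, r^4} of size 2, {r^2, r^3} of size 2, {s, sr, ..., sr^4} of size 5.
Character table:
  irrep \ class              {e} (size 1)  {r^1, r^4} (size 2)  {r^2, r^3} (size 2)  {s, sr, ..., sr^4} (size 5)
  chi_1 (triv)               1             1                    1                    1                          
  chi_2 (sign: r->1, s->-1)  1             1                    1                    -1                         
  chi_3 (2d, j=1)            2             -1/2 + sqrt(5)/2     -sqrt(5)/2 - 1/2     0                          
  chi_4 (2d, j=2)            2             -sqrt(5)/2 - 1/2     -1/2 + sqrt(5)/2     0                          

Spot check: chi_3 (2d, j=1) on {r^2, r^3} = -sqrt(5)/2 - 1/2.

Derivation: D_5 has order 2*5 = 10 with 4 conjugacy classes, hence 4 irreducibles. Sum of squared dims 1 + 1 + 4 + 4 = 10 = |G|. Linear characters come from the abelianisation; the 2-dimensional irreps have character r^k -> 2*cos(2*pi*j*k/5), reflections -> 0.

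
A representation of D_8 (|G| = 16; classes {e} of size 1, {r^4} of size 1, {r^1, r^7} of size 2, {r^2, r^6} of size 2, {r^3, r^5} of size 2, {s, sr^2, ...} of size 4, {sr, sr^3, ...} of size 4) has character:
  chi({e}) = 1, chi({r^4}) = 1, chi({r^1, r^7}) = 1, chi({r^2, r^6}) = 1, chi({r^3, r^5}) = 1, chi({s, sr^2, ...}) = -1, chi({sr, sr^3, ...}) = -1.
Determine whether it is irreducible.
Irreducible: <chi, chi> = 1.

Details: <chi, chi> = (1/|G|) sum_C |C| * |chi(C)|^2 = (1/16)[1*|1|^2 + 1*|1|^2 + 2*|1|^2 + 2*|1|^2 + 2*|1|^2 + 4*|-1|^2 + 4*|-1|^2]
  = (1/16)[(1) + (1) + (2) + (2) + (2) + (4) + (4)] = 16/16 = 1.
A character is irreducible iff <chi, chi> = 1, so this representation is irreducible.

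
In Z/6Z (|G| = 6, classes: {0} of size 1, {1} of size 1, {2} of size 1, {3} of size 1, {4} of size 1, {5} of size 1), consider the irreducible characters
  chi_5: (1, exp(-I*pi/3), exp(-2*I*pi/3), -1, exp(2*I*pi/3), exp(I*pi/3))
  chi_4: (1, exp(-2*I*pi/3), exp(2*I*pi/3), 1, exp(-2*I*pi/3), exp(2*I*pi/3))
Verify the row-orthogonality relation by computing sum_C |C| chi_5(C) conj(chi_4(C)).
Sum = 0; so <chi_5, chi_4> = 0 (distinct irreducibles are orthogonal).

Argument: Compute term by term over conjugacy classes (|C| * chi_5(C) * conj(chi_4(C))):
  1*(1)*conj(1) + 1*(exp(-I*pi/3))*conj(exp(-2*I*pi/3)) + 1*(exp(-2*I*pi/3))*conj(exp(2*I*pi/3)) + 1*(-1)*conj(1) + 1*(exp(2*I*pi/3))*conj(exp(-2*I*pi/3)) + 1*(exp(I*pi/3))*conj(exp(2*I*pi/3))
  = (1) + (exp(I*pi/3)) + (exp(2*I*pi/3)) + (-1) + (exp(-2*I*pi/3)) + (exp(-I*pi/3))
  = 0.
(Exp terms are combined using exp(i*s)*conj(exp(i*t)) = exp(i*(s-t)), and sums of them are collapsed using the identity that for every m > 1 the m distinct m-th roots of unity sum to 0, e.g. 1 + exp(2*I*pi/3) + exp(-2*I*pi/3) = 0.)
Dividing by |G| = 6 gives 0/6 = 0, matching the row-orthogonality relation <chi_5, chi_4> = [chi_5 = chi_4].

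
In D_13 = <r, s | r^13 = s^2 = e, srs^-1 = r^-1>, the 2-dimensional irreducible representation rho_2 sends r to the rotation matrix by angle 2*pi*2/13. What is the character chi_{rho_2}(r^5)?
chi_{rho_2}(r^5) = 2*cos(2*pi*2*5/13) = 2*cos(6*pi/13)

Reasoning: rho_2(r^5) is rotation by angle 2*pi*2*5/13, whose trace is 2*cos(2*pi*2*5/13) = 2*cos(6*pi/13).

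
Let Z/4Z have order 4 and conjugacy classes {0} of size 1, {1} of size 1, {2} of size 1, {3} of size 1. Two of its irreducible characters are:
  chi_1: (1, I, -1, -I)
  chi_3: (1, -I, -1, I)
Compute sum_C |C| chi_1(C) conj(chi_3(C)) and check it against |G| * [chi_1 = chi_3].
Sum = 0; so <chi_1, chi_3> = 0 (distinct irreducibles are orthogonal).

Argument: Compute term by term over conjugacy classes (|C| * chi_1(C) * conj(chi_3(C))):
  1*(1)*conj(1) + 1*(I)*conj(-I) + 1*(-1)*conj(-1) + 1*(-I)*conj(I)
  = (1) + (-1) + (1) + (-1)
  = 0.
(Exp terms are combined using exp(i*s)*conj(exp(i*t)) = exp(i*(s-t)), and sums of them are collapsed using the identity that for every m > 1 the m distinct m-th roots of unity sum to 0, e.g. 1 + exp(2*I*pi/3) + exp(-2*I*pi/3) = 0.)
Dividing by |G| = 4 gives 0/4 = 0, matching the row-orthogonality relation <chi_1, chi_3> = [chi_1 = chi_3].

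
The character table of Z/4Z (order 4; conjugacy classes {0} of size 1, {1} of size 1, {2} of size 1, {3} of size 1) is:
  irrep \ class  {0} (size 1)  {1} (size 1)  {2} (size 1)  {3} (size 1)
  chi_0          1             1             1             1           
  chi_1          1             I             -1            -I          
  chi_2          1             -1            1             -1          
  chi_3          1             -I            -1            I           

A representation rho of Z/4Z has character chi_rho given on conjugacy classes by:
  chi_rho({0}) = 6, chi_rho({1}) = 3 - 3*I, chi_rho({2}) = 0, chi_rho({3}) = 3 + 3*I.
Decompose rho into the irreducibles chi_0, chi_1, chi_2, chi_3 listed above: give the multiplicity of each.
Multiplicities: chi_0: 3, chi_1: 0, chi_2: 0, chi_3: 3.

Argument: Use <chi_rho, chi> = (1/|G|) sum_C |C| * chi_rho(C) * conj(chi(C)) with |G| = 4 for each irreducible chi in the table:
  <chi_rho, chi_0> = (1/4)[1*(6)*conj(1) + 1*(3 - 3*I)*conj(1) + 1*(0)*conj(1) + 1*(3 + 3*I)*conj(1)]
      = (1/4)[(6) + (3 - 3*I) + (0) + (3 + 3*I)] = 12/4 = 3
  <chi_rho, chi_1> = (1/4)[1*(6)*conj(1) + 1*(3 - 3*I)*conj(I) + 1*(0)*conj(-1) + 1*(3 + 3*I)*conj(-I)]
      = (1/4)[(6) + (-3 - 3*I) + (0) + (-3 + 3*I)] = 0/4 = 0
  <chi_rho, chi_2> = (1/4)[1*(6)*conj(1) + 1*(3 - 3*I)*conj(-1) + 1*(0)*conj(1) + 1*(3 + 3*I)*conj(-1)]
      = (1/4)[(6) + (-3 + 3*I) + (0) + (-3 - 3*I)] = 0/4 = 0
  <chi_rho, chi_3> = (1/4)[1*(6)*conj(1) + 1*(3 - 3*I)*conj(-I) + 1*(0)*conj(-1) + 1*(3 + 3*I)*conj(I)]
      = (1/4)[(6) + (3 + 3*I) + (0) + (3 - 3*I)] = 12/4 = 3
(Exp terms are combined using exp(i*s)*conj(exp(i*t)) = exp(i*(s-t)), and sums of them are collapsed using the identity that for every m > 1 the m distinct m-th roots of unity sum to 0, e.g. 1 + exp(2*I*pi/3) + exp(-2*I*pi/3) = 0.)
Dimension check: dim(rho) = sum (mult * dim) = 3*1 + 0*1 + 0*1 + 3*1 = 6 = chi_rho(e) = 6.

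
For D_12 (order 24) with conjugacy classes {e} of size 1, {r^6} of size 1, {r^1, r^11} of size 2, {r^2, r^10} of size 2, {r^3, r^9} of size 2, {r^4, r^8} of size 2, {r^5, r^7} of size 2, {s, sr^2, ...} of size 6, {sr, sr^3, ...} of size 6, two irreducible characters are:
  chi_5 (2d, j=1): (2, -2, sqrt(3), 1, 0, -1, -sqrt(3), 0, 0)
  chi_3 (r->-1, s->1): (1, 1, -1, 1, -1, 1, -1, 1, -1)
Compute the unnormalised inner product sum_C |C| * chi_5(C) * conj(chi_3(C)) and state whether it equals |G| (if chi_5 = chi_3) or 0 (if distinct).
Sum = 0; so <chi_5, chi_3> = 0 (distinct irreducibles are orthogonal).

Working: Compute term by term over conjugacy classes (|C| * chi_5(C) * conj(chi_3(C))):
  1*(2)*conj(1) + 1*(-2)*conj(1) + 2*(sqrt(3))*conj(-1) + 2*(1)*conj(1) + 2*(0)*conj(-1) + 2*(-1)*conj(1) + 2*(-sqrt(3))*conj(-1) + 6*(0)*conj(1) + 6*(0)*conj(-1)
  = (2) + (-2) + (-2*sqrt(3)) + (2) + (0) + (-2) + (2*sqrt(3)) + (0) + (0)
  = 0.
Dividing by |G| = 24 gives 0/24 = 0, matching the row-orthogonality relation <chi_5, chi_3> = [chi_5 = chi_3].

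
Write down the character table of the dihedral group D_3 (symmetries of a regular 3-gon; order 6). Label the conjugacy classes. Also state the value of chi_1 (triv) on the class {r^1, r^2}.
Conjugacy classes: {e} of size 1, {r^1, r^2} of size 2, {s, sr, ..., sr^2} of size 3.
Character table:
  irrep \ class              {e} (size 1)  {r^1, r^2} (size 2)  {s, sr, ..., sr^2} (size 3)
  chi_1 (triv)               1             1                    1                          
  chi_2 (sign: r->1, s->-1)  1             1                    -1                         
  chi_3 (2d, j=1)            2             -1                   0                          

Spot check: chi_1 (triv) on {r^1, r^2} = 1.

Derivation: D_3 has order 2*3 = 6 with 3 conjugacy classes, hence 3 irreducibles. Sum of squared dims 1 + 1 + 4 = 6 = |G|. Linear characters come from the abelianisation; the 2-dimensional irreps have character r^k -> 2*cos(2*pi*j*k/3), reflections -> 0.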